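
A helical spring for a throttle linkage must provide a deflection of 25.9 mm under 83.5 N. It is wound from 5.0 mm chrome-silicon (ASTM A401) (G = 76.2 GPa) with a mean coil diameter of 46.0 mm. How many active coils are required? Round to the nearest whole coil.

Required rate k = F/δ = 83.5/25.9 = 3.2239 N/mm
N_a = Gd⁴/(8D³k) = (76.2×10³ × 5.0⁴)/(8 × 46.0³ × 3.2239)
    = 4.7625e+07 / 2.51044e+06 = 18.97 → 19 coils

19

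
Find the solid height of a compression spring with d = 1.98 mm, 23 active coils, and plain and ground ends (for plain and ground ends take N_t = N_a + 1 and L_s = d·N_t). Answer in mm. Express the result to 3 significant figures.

47.5 mm

plain and ground ends: N_t = N_a + 1 = 23 + 1 = 24
L_s = d·N_t = 1.98 × 24 = 47.52 mm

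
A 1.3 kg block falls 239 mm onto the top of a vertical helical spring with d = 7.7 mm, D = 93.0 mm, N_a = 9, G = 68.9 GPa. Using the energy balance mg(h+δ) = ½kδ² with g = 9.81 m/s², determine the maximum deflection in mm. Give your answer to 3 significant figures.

41.3 mm

k = Gd⁴/(8D³N_a) = (68.9×10³)(7.7⁴)/(8·93.0³·9) = 4.1822 N/mm
W = mg = 1.3 × 9.81 = 12.753 N
½kδ² − Wδ − Wh = 0 → δ = (W + √(W² + 2kWh))/k
δ = (12.753 + √(162.64 + 25494.2))/4.1822 = (12.753 + 160.18)/4.1822 = 41.35 mm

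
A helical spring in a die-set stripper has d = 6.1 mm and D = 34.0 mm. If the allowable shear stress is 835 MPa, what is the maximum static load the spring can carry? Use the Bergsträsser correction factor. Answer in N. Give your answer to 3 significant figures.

C = D/d = 34.0/6.1 = 5.5738
K_B = (4C+2)/(4C−3) = 24.295/19.295 = 1.2591
τ_max = K·8FD/(πd³) → F_max = τ_allow·πd³/(8DK)
F_max = 835·π·6.1³/(8·34.0·1.2591) = 5.9542e+05/342.48 = 1738.5 N

1740 N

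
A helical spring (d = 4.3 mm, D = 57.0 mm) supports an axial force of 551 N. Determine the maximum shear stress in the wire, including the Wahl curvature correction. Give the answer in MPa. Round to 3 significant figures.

1110 MPa

Spring index C = D/d = 57.0/4.3 = 13.2558
K_W = (4C−1)/(4C−4) + 0.615/C = 52.023/49.023 + 0.0464 = 1.1076
τ₀ = 8FD/(πd³) = 8·551·57.0/(π·4.3³) = 251256/249.78 = 1005.9 MPa
τ_max = K·τ₀ = 1.1076 × 1005.9 = 1114.1 MPa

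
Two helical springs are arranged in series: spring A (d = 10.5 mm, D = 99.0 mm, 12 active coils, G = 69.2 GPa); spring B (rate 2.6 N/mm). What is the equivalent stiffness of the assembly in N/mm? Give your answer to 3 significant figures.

k_A = Gd⁴/(8D³N_a) = (69.2×10³)(10.5⁴)/(8·99.0³·12) = 9.03 N/mm
Series: 1/k_eq = 1/9.03 + 1/2.6 = 0.49536; k_eq = 2.0187 N/mm

2.02 N/mm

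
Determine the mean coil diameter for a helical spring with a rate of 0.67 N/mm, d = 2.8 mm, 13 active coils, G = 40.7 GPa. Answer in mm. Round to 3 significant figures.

33.0 mm

D = (Gd⁴/(8N_a·k))^(1/3) = (40.7×10³·2.8⁴/(8·13·0.67))^(1/3)
  = (35902)^(1/3) = 32.9893 mm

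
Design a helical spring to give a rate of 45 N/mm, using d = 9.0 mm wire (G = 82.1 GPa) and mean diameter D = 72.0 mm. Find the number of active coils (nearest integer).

4

N_a = Gd⁴/(8D³k) = (82.1×10³ × 9.0⁴)/(8 × 72.0³ × 45)
    = 5.38658e+08 / 1.34369e+08 = 4.009 → 4 coils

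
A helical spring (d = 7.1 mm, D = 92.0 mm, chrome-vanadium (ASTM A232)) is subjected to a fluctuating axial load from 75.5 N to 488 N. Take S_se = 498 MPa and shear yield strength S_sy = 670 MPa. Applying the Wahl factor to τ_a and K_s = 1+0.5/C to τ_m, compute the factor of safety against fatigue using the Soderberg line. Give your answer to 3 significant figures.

C = D/d = 92.0/7.1 = 12.9577; K_W = (4C−1)/(4C−4)+0.615/C = 1.1102; K_s = 1+0.5/C = 1.0386
F_a = (F_max−F_min)/2 = 206.25 N; F_m = (F_max+F_min)/2 = 281.75 N
τ_a = K_W·8F_aD/(πd³) = 1.1102 × 135 = 149.88 MPa
τ_m = K_s·8F_mD/(πd³) = 1.0386 × 184.42 = 191.54 MPa
Soderberg: 1/n_f = τ_a/S_se + τ_m/S_sy = 149.88/498 + 191.54/670 = 0.30096 + 0.28588 = 0.58684
n_f = 1/0.58684 = 1.704

1.70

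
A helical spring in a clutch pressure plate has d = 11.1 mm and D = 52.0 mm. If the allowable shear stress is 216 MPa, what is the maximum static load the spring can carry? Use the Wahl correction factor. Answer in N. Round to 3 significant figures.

C = D/d = 52.0/11.1 = 4.6847
K_W = (4C−1)/(4C−4) + 0.615/C = 17.739/14.739 + 0.1313 = 1.3348
τ_max = K·8FD/(πd³) → F_max = τ_allow·πd³/(8DK)
F_max = 216·π·11.1³/(8·52.0·1.3348) = 9.2805e+05/555.29 = 1671.3 N

1670 N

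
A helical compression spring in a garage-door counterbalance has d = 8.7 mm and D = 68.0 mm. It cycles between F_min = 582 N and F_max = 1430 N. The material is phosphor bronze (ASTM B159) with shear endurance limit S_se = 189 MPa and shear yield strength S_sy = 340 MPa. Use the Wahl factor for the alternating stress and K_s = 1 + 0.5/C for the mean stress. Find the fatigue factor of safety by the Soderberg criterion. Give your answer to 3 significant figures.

C = D/d = 68.0/8.7 = 7.8161; K_W = (4C−1)/(4C−4)+0.615/C = 1.1887; K_s = 1+0.5/C = 1.0640
F_a = (F_max−F_min)/2 = 424 N; F_m = (F_max+F_min)/2 = 1006 N
τ_a = K_W·8F_aD/(πd³) = 1.1887 × 111.5 = 132.54 MPa
τ_m = K_s·8F_mD/(πd³) = 1.0640 × 264.54 = 281.46 MPa
Soderberg: 1/n_f = τ_a/S_se + τ_m/S_sy = 132.54/189 + 281.46/340 = 0.70125 + 0.82783 = 1.5291
n_f = 1/1.5291 = 0.654

0.654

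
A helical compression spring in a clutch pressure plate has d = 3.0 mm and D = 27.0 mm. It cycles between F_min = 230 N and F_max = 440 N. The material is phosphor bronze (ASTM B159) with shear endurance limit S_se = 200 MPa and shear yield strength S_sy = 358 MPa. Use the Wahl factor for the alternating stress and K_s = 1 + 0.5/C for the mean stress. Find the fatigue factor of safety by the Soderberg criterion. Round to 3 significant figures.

0.246

C = D/d = 27.0/3.0 = 9.0000; K_W = (4C−1)/(4C−4)+0.615/C = 1.1621; K_s = 1+0.5/C = 1.0556
F_a = (F_max−F_min)/2 = 105 N; F_m = (F_max+F_min)/2 = 335 N
τ_a = K_W·8F_aD/(πd³) = 1.1621 × 267.38 = 310.72 MPa
τ_m = K_s·8F_mD/(πd³) = 1.0556 × 853.07 = 900.46 MPa
Soderberg: 1/n_f = τ_a/S_se + τ_m/S_sy = 310.72/200 + 900.46/358 = 1.55359 + 2.51526 = 4.0689
n_f = 1/4.0689 = 0.2458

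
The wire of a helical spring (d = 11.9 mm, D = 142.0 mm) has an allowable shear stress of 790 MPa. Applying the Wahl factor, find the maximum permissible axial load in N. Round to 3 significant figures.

C = D/d = 142.0/11.9 = 11.9328
K_W = (4C−1)/(4C−4) + 0.615/C = 46.731/43.731 + 0.0515 = 1.1201
τ_max = K·8FD/(πd³) → F_max = τ_allow·πd³/(8DK)
F_max = 790·π·11.9³/(8·142.0·1.1201) = 4.1823e+06/1272.5 = 3286.8 N

3290 N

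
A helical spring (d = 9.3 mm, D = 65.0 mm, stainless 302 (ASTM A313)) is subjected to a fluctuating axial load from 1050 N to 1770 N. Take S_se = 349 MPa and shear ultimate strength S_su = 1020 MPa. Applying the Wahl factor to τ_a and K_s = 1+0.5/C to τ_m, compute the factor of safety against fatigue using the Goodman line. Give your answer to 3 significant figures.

C = D/d = 65.0/9.3 = 6.9892; K_W = (4C−1)/(4C−4)+0.615/C = 1.2132; K_s = 1+0.5/C = 1.0715
F_a = (F_max−F_min)/2 = 360 N; F_m = (F_max+F_min)/2 = 1410 N
τ_a = K_W·8F_aD/(πd³) = 1.2132 × 74.081 = 89.876 MPa
τ_m = K_s·8F_mD/(πd³) = 1.0715 × 290.15 = 310.91 MPa
Goodman: 1/n_f = τ_a/S_se + τ_m/S_su = 89.876/349 + 310.91/1020 = 0.25753 + 0.30481 = 0.56234
n_f = 1/0.56234 = 1.778

1.78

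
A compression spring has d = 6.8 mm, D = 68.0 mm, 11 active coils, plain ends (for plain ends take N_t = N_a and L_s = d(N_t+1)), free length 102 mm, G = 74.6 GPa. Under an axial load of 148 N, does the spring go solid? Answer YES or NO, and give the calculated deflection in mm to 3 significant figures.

YES, δ = 25.7 mm

k = Gd⁴/(8D³N_a) = (74.6×10³)(6.8⁴)/(8·68.0³·11) = 5.7645 N/mm
N_t = 11; L_s = 6.8·12 = 81.6 mm; δ_solid = L₀ − L_s = 102 − 81.6 = 20.4 mm
δ = F/k = 148/5.7645 = 25.674 mm
δ ≥ δ_solid → spring goes solid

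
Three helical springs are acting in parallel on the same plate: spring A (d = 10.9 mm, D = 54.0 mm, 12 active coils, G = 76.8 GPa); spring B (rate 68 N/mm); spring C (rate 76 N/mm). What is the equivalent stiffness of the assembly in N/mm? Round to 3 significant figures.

216 N/mm

k_A = Gd⁴/(8D³N_a) = (76.8×10³)(10.9⁴)/(8·54.0³·12) = 71.716 N/mm
Parallel: k_eq = 71.716 + 68 + 76 = 215.72 N/mm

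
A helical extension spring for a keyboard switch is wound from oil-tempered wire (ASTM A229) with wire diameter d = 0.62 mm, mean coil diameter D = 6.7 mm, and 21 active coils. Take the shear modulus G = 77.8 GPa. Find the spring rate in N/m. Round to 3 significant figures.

k = Gd⁴/(8D³N_a) = (77.8×10³ × 0.62⁴) / (8 × 6.7³ × 21)
  = 11496 / 50528.2 = 0.22752 N/mm = 227.52 N/m

228 N/m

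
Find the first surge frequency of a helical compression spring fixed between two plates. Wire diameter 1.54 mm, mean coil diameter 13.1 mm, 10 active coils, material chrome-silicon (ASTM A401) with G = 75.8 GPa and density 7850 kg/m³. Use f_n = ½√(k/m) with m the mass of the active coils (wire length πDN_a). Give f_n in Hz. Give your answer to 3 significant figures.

k = Gd⁴/(8D³N_a) = (75.8×10³)(1.54⁴)/(8·13.1³·10) = 2.3705 N/mm = 2370.5 N/m
Wire length L = πDN_a = π·13.1·10 = 411.55 mm
m = ρ·(πd²/4)·L = 7850 × 1.8627×10⁻⁶ m² × 0.41155 m = 0.0060176 kg
f_n = ½√(k/m) = 0.5·√(2370.5/0.0060176) = 0.5·√(3.9394e+05) = 313.82 Hz

314 Hz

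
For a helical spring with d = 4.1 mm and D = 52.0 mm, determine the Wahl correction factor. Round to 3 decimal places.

1.113

C = D/d = 52.0/4.1 = 12.6829
K_W = (4C−1)/(4C−4) + 0.615/C = 49.732/46.732 + 0.0485 = 1.1127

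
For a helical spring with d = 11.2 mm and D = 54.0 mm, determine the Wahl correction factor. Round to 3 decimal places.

1.324

C = D/d = 54.0/11.2 = 4.8214
K_W = (4C−1)/(4C−4) + 0.615/C = 18.286/15.286 + 0.1276 = 1.3238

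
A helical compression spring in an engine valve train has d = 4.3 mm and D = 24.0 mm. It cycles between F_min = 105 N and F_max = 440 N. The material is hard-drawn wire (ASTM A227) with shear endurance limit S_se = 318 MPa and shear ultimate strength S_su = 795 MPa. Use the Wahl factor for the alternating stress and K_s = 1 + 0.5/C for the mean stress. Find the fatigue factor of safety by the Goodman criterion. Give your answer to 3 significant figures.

1.25

C = D/d = 24.0/4.3 = 5.5814; K_W = (4C−1)/(4C−4)+0.615/C = 1.2739; K_s = 1+0.5/C = 1.0896
F_a = (F_max−F_min)/2 = 167.5 N; F_m = (F_max+F_min)/2 = 272.5 N
τ_a = K_W·8F_aD/(πd³) = 1.2739 × 128.75 = 164.02 MPa
τ_m = K_s·8F_mD/(πd³) = 1.0896 × 209.47 = 228.23 MPa
Goodman: 1/n_f = τ_a/S_se + τ_m/S_su = 164.02/318 + 228.23/795 = 0.51578 + 0.28708 = 0.80286
n_f = 1/0.80286 = 1.246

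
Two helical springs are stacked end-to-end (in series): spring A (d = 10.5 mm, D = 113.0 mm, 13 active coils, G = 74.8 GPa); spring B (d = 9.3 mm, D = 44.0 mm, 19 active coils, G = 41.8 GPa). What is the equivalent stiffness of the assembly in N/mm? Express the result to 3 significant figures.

4.84 N/mm

k_A = Gd⁴/(8D³N_a) = (74.8×10³)(10.5⁴)/(8·113.0³·13) = 6.0588 N/mm
k_B = Gd⁴/(8D³N_a) = (41.8×10³)(9.3⁴)/(8·44.0³·19) = 24.149 N/mm
Series: 1/k_eq = 1/6.0588 + 1/24.149 = 0.20646; k_eq = 4.8436 N/mm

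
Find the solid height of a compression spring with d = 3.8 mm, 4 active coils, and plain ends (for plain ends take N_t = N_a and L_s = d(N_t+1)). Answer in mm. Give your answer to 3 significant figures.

plain ends: N_t = N_a = 4
L_s = d·(N_t+1) = 3.8 × 5 = 19 mm

19.0 mm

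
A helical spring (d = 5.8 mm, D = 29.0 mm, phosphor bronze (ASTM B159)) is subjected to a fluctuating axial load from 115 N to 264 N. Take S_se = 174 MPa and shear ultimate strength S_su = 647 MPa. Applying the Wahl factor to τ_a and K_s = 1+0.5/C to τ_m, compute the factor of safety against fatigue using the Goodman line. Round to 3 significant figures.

2.99

C = D/d = 29.0/5.8 = 5.0000; K_W = (4C−1)/(4C−4)+0.615/C = 1.3105; K_s = 1+0.5/C = 1.1000
F_a = (F_max−F_min)/2 = 74.5 N; F_m = (F_max+F_min)/2 = 189.5 N
τ_a = K_W·8F_aD/(πd³) = 1.3105 × 28.197 = 36.953 MPa
τ_m = K_s·8F_mD/(πd³) = 1.1000 × 71.724 = 78.896 MPa
Goodman: 1/n_f = τ_a/S_se + τ_m/S_su = 36.953/174 + 78.896/647 = 0.21237 + 0.12194 = 0.33431
n_f = 1/0.33431 = 2.991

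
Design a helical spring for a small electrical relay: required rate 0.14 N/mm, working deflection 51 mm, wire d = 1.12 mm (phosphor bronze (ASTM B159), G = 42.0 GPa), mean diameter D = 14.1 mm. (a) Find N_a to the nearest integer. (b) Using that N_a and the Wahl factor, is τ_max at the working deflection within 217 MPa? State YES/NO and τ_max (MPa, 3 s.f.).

(a) 21 coils; (b) YES, τ_max = 204 MPa

N_a = Gd⁴/(8D³k) = (42.0×10³)(1.12⁴)/(8·14.1³·0.14) = 21.05 → N_a = 21
Actual rate k = Gd⁴/(8D³·21) = 0.14033 N/mm
Working load F = kδ = 0.14033·51 = 7.1569 N
C = 14.1/1.12 = 12.5893; K_W = (4C−1)/(4C−4)+0.615/C = 1.1136
τ_max = K_W·8FD/(πd³) = 1.1136·182.91 = 203.68 MPa
τ_max ≤ 217 MPa → acceptable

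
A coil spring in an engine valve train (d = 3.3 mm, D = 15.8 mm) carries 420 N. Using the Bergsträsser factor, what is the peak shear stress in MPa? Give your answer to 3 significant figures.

616 MPa

Spring index C = D/d = 15.8/3.3 = 4.7879
K_B = (4C+2)/(4C−3) = 21.152/16.152 = 1.3096
τ₀ = 8FD/(πd³) = 8·420·15.8/(π·3.3³) = 53088/112.9 = 470.22 MPa
τ_max = K·τ₀ = 1.3096 × 470.22 = 615.79 MPa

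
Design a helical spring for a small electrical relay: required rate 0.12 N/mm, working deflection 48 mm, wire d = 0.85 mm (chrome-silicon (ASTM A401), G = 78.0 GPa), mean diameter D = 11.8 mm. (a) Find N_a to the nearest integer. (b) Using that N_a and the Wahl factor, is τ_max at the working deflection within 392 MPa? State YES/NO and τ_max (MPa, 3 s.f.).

N_a = Gd⁴/(8D³k) = (78.0×10³)(0.85⁴)/(8·11.8³·0.12) = 25.81 → N_a = 26
Actual rate k = Gd⁴/(8D³·26) = 0.11914 N/mm
Working load F = kδ = 0.11914·48 = 5.7188 N
C = 11.8/0.85 = 13.8824; K_W = (4C−1)/(4C−4)+0.615/C = 1.1025
τ_max = K_W·8FD/(πd³) = 1.1025·279.81 = 308.5 MPa
τ_max ≤ 392 MPa → acceptable

(a) 26 coils; (b) YES, τ_max = 308 MPa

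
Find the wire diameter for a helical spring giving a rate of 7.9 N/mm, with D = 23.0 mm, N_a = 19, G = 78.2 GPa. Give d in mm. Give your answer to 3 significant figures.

3.70 mm

d = (8D³N_a·k / G)^(1/4) = (8·23.0³·19·7.9 / (78.2×10³))^0.25
  = (186.83)^0.25 = 3.6971 mm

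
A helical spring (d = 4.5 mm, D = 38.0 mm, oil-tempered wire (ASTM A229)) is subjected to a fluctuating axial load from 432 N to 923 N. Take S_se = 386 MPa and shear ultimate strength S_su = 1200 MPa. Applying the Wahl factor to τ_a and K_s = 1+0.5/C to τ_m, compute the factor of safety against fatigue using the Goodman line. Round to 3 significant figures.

0.700

C = D/d = 38.0/4.5 = 8.4444; K_W = (4C−1)/(4C−4)+0.615/C = 1.1736; K_s = 1+0.5/C = 1.0592
F_a = (F_max−F_min)/2 = 245.5 N; F_m = (F_max+F_min)/2 = 677.5 N
τ_a = K_W·8F_aD/(πd³) = 1.1736 × 260.7 = 305.95 MPa
τ_m = K_s·8F_mD/(πd³) = 1.0592 × 719.44 = 762.04 MPa
Goodman: 1/n_f = τ_a/S_se + τ_m/S_su = 305.95/386 + 762.04/1200 = 0.79261 + 0.63503 = 1.4276
n_f = 1/1.4276 = 0.7005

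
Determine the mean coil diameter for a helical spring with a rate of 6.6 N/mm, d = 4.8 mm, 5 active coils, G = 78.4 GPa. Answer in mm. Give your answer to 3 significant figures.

54.0 mm

D = (Gd⁴/(8N_a·k))^(1/3) = (78.4×10³·4.8⁴/(8·5·6.6))^(1/3)
  = (157644)^(1/3) = 54.0206 mm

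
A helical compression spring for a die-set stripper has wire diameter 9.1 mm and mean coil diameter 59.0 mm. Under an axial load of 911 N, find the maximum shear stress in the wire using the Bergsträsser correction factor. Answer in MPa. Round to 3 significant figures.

Spring index C = D/d = 59.0/9.1 = 6.4835
K_B = (4C+2)/(4C−3) = 27.934/22.934 = 1.2180
τ₀ = 8FD/(πd³) = 8·911·59.0/(π·9.1³) = 429992/2367.4 = 181.63 MPa
τ_max = K·τ₀ = 1.2180 × 181.63 = 221.23 MPa

221 MPa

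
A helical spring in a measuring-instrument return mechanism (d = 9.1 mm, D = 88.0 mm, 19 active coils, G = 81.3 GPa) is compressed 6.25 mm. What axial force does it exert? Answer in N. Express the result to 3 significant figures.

33.6 N

k = Gd⁴/(8D³N_a) = (81.3×10³)(9.1⁴)/(8·88.0³·19) = 5.3823 N/mm
F = k·δ = 5.3823 × 6.25 = 33.639 N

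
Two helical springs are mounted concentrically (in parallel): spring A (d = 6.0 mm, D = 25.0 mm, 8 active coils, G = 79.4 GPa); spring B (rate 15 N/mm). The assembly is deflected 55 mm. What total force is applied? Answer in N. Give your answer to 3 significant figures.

6480 N

k_A = Gd⁴/(8D³N_a) = (79.4×10³)(6.0⁴)/(8·25.0³·8) = 102.9 N/mm
Parallel: k_eq = 102.9 + 15 = 117.9 N/mm
F = k_eq·δ = 117.9·55 = 6484.6 N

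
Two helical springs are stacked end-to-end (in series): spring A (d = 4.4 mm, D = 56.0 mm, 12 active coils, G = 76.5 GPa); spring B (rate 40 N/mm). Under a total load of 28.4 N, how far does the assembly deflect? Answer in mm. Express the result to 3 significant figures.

k_A = Gd⁴/(8D³N_a) = (76.5×10³)(4.4⁴)/(8·56.0³·12) = 1.7007 N/mm
Series: 1/k_eq = 1/1.7007 + 1/40 = 0.61298; k_eq = 1.6314 N/mm
δ = F/k_eq = 28.4/1.6314 = 17.409 mm

17.4 mm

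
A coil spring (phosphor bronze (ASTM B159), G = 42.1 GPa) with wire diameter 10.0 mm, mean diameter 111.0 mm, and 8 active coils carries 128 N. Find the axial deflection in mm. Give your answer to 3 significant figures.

k = Gd⁴/(8D³N_a) = (42.1×10³)(10.0⁴)/(8·111.0³·8) = 4.8099 N/mm
δ = F/k = 128 / 4.8099 = 26.612 mm

26.6 mm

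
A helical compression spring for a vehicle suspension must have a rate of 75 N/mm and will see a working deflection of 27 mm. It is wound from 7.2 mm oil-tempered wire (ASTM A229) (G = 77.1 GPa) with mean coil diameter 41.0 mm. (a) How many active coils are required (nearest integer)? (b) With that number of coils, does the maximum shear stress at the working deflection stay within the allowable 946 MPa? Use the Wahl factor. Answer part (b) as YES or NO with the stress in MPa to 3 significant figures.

(a) 5 coils; (b) YES, τ_max = 720 MPa

N_a = Gd⁴/(8D³k) = (77.1×10³)(7.2⁴)/(8·41.0³·75) = 5.011 → N_a = 5
Actual rate k = Gd⁴/(8D³·5) = 75.158 N/mm
Working load F = kδ = 75.158·27 = 2029.3 N
C = 41.0/7.2 = 5.6944; K_W = (4C−1)/(4C−4)+0.615/C = 1.2678
τ_max = K_W·8FD/(πd³) = 1.2678·567.63 = 719.62 MPa
τ_max ≤ 946 MPa → acceptable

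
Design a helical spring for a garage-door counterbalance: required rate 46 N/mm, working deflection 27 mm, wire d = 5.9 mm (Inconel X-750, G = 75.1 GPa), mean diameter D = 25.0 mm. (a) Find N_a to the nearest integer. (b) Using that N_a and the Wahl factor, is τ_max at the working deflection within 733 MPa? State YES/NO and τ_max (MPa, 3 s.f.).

(a) 16 coils; (b) YES, τ_max = 524 MPa

N_a = Gd⁴/(8D³k) = (75.1×10³)(5.9⁴)/(8·25.0³·46) = 15.83 → N_a = 16
Actual rate k = Gd⁴/(8D³·16) = 45.501 N/mm
Working load F = kδ = 45.501·27 = 1228.5 N
C = 25.0/5.9 = 4.2373; K_W = (4C−1)/(4C−4)+0.615/C = 1.3768
τ_max = K_W·8FD/(πd³) = 1.3768·380.81 = 524.3 MPa
τ_max ≤ 733 MPa → acceptable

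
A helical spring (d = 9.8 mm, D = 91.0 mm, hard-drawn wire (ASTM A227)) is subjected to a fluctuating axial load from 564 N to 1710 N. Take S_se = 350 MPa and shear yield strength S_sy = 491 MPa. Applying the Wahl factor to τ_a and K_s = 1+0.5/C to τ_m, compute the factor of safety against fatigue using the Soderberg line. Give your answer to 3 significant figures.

0.937

C = D/d = 91.0/9.8 = 9.2857; K_W = (4C−1)/(4C−4)+0.615/C = 1.1567; K_s = 1+0.5/C = 1.0538
F_a = (F_max−F_min)/2 = 573 N; F_m = (F_max+F_min)/2 = 1137 N
τ_a = K_W·8F_aD/(πd³) = 1.1567 × 141.08 = 163.19 MPa
τ_m = K_s·8F_mD/(πd³) = 1.0538 × 279.94 = 295.01 MPa
Soderberg: 1/n_f = τ_a/S_se + τ_m/S_sy = 163.19/350 + 295.01/491 = 0.46626 + 0.60084 = 1.0671
n_f = 1/1.0671 = 0.9371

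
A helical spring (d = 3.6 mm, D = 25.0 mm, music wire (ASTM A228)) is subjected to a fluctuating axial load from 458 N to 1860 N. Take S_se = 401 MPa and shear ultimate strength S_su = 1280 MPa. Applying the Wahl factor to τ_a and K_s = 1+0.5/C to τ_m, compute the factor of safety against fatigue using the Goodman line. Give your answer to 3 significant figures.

0.237

C = D/d = 25.0/3.6 = 6.9444; K_W = (4C−1)/(4C−4)+0.615/C = 1.2147; K_s = 1+0.5/C = 1.0720
F_a = (F_max−F_min)/2 = 701 N; F_m = (F_max+F_min)/2 = 1159 N
τ_a = K_W·8F_aD/(πd³) = 1.2147 × 956.51 = 1161.9 MPa
τ_m = K_s·8F_mD/(πd³) = 1.0720 × 1581.5 = 1695.3 MPa
Goodman: 1/n_f = τ_a/S_se + τ_m/S_su = 1161.9/401 + 1695.3/1280 = 2.89751 + 1.32447 = 4.222
n_f = 1/4.222 = 0.2369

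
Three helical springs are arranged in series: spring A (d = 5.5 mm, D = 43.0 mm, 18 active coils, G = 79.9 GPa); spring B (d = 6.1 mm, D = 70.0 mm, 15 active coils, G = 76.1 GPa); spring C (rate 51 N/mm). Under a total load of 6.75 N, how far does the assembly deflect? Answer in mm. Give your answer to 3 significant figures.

3.83 mm

k_A = Gd⁴/(8D³N_a) = (79.9×10³)(5.5⁴)/(8·43.0³·18) = 6.386 N/mm
k_B = Gd⁴/(8D³N_a) = (76.1×10³)(6.1⁴)/(8·70.0³·15) = 2.5599 N/mm
Series: 1/k_eq = 1/6.386 + 1/2.5599 + 1/51 = 0.56684; k_eq = 1.7642 N/mm
δ = F/k_eq = 6.75/1.7642 = 3.8261 mm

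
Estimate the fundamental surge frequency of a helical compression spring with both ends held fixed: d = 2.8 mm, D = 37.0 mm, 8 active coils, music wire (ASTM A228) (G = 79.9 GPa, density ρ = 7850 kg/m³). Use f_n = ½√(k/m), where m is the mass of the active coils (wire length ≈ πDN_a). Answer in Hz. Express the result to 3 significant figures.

k = Gd⁴/(8D³N_a) = (79.9×10³)(2.8⁴)/(8·37.0³·8) = 1.5149 N/mm = 1514.9 N/m
Wire length L = πDN_a = π·37.0·8 = 929.91 mm
m = ρ·(πd²/4)·L = 7850 × 6.1575×10⁻⁶ m² × 0.92991 m = 0.044949 kg
f_n = ½√(k/m) = 0.5·√(1514.9/0.044949) = 0.5·√(33704) = 91.793 Hz

91.8 Hz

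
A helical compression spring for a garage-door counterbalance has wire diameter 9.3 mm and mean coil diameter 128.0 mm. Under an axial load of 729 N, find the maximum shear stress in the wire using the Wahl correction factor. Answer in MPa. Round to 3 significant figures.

326 MPa

Spring index C = D/d = 128.0/9.3 = 13.7634
K_W = (4C−1)/(4C−4) + 0.615/C = 54.054/51.054 + 0.0447 = 1.1034
τ₀ = 8FD/(πd³) = 8·729·128.0/(π·9.3³) = 746496/2527 = 295.41 MPa
τ_max = K·τ₀ = 1.1034 × 295.41 = 325.97 MPa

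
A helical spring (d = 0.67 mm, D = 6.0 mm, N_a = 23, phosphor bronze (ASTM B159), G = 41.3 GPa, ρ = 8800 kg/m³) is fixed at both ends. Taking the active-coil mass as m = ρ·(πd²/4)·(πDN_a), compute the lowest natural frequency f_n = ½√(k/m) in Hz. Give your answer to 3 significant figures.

197 Hz

k = Gd⁴/(8D³N_a) = (41.3×10³)(0.67⁴)/(8·6.0³·23) = 0.2094 N/mm = 209.4 N/m
Wire length L = πDN_a = π·6.0·23 = 433.54 mm
m = ρ·(πd²/4)·L = 8800 × 0.35257×10⁻⁶ m² × 0.43354 m = 0.0013451 kg
f_n = ½√(k/m) = 0.5·√(209.4/0.0013451) = 0.5·√(1.5568e+05) = 197.28 Hz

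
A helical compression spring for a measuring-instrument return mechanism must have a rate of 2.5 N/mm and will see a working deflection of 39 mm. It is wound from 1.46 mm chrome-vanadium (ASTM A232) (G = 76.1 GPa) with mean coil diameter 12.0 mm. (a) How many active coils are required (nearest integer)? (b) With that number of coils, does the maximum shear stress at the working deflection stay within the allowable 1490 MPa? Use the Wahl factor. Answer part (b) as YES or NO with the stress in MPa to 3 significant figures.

N_a = Gd⁴/(8D³k) = (76.1×10³)(1.46⁴)/(8·12.0³·2.5) = 10.01 → N_a = 10
Actual rate k = Gd⁴/(8D³·10) = 2.5013 N/mm
Working load F = kδ = 2.5013·39 = 97.55 N
C = 12.0/1.46 = 8.2192; K_W = (4C−1)/(4C−4)+0.615/C = 1.1787
τ_max = K_W·8FD/(πd³) = 1.1787·957.83 = 1129 MPa
τ_max ≤ 1490 MPa → acceptable

(a) 10 coils; (b) YES, τ_max = 1130 MPa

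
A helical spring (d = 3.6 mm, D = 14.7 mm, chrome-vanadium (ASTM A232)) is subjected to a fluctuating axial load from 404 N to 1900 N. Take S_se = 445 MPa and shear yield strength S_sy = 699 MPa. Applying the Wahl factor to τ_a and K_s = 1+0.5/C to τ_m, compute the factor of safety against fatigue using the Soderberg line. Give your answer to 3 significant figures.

C = D/d = 14.7/3.6 = 4.0833; K_W = (4C−1)/(4C−4)+0.615/C = 1.3939; K_s = 1+0.5/C = 1.1224
F_a = (F_max−F_min)/2 = 748 N; F_m = (F_max+F_min)/2 = 1152 N
τ_a = K_W·8F_aD/(πd³) = 1.3939 × 600.14 = 836.51 MPa
τ_m = K_s·8F_mD/(πd³) = 1.1224 × 924.28 = 1037.5 MPa
Soderberg: 1/n_f = τ_a/S_se + τ_m/S_sy = 836.51/445 + 1037.5/699 = 1.87979 + 1.48420 = 3.364
n_f = 1/3.364 = 0.2973

0.297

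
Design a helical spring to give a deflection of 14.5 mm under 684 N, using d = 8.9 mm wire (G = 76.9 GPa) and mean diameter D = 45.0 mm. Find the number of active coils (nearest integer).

Required rate k = F/δ = 684/14.5 = 47.172 N/mm
N_a = Gd⁴/(8D³k) = (76.9×10³ × 8.9⁴)/(8 × 45.0³ × 47.172)
    = 4.82488e+08 / 3.43887e+07 = 14.03 → 14 coils

14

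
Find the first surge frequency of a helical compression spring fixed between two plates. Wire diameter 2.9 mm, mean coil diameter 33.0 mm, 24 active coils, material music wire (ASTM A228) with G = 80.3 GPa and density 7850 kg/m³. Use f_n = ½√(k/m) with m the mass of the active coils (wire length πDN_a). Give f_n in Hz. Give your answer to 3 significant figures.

k = Gd⁴/(8D³N_a) = (80.3×10³)(2.9⁴)/(8·33.0³·24) = 0.82312 N/mm = 823.12 N/m
Wire length L = πDN_a = π·33.0·24 = 2488.1 mm
m = ρ·(πd²/4)·L = 7850 × 6.6052×10⁻⁶ m² × 2.4881 m = 0.12901 kg
f_n = ½√(k/m) = 0.5·√(823.12/0.12901) = 0.5·√(6380.2) = 39.938 Hz

39.9 Hz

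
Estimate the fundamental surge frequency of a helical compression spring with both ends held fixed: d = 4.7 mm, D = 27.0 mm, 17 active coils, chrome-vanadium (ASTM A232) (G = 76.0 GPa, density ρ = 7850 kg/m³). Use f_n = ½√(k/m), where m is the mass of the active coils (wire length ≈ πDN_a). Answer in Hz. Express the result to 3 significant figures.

133 Hz

k = Gd⁴/(8D³N_a) = (76.0×10³)(4.7⁴)/(8·27.0³·17) = 13.854 N/mm = 13854 N/m
Wire length L = πDN_a = π·27.0·17 = 1442 mm
m = ρ·(πd²/4)·L = 7850 × 17.349×10⁻⁶ m² × 1.442 m = 0.19639 kg
f_n = ½√(k/m) = 0.5·√(13854/0.19639) = 0.5·√(70544) = 132.8 Hz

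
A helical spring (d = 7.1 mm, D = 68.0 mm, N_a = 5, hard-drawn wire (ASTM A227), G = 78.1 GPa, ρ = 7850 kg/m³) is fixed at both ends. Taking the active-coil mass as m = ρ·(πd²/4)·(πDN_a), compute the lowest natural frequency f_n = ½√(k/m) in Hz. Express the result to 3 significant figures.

109 Hz

k = Gd⁴/(8D³N_a) = (78.1×10³)(7.1⁴)/(8·68.0³·5) = 15.78 N/mm = 15780 N/m
Wire length L = πDN_a = π·68.0·5 = 1068.1 mm
m = ρ·(πd²/4)·L = 7850 × 39.592×10⁻⁶ m² × 1.0681 m = 0.33197 kg
f_n = ½√(k/m) = 0.5·√(15780/0.33197) = 0.5·√(47533) = 109.01 Hz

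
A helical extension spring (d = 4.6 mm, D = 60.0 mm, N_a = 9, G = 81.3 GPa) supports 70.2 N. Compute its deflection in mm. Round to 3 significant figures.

k = Gd⁴/(8D³N_a) = (81.3×10³)(4.6⁴)/(8·60.0³·9) = 2.3406 N/mm
δ = F/k = 70.2 / 2.3406 = 29.992 mm

30.0 mm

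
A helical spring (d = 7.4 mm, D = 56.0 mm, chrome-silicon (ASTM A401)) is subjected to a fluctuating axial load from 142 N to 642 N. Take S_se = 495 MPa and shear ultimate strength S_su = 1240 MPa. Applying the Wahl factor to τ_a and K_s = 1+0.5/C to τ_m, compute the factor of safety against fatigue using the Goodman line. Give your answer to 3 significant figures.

C = D/d = 56.0/7.4 = 7.5676; K_W = (4C−1)/(4C−4)+0.615/C = 1.1955; K_s = 1+0.5/C = 1.0661
F_a = (F_max−F_min)/2 = 250 N; F_m = (F_max+F_min)/2 = 392 N
τ_a = K_W·8F_aD/(πd³) = 1.1955 × 87.978 = 105.17 MPa
τ_m = K_s·8F_mD/(πd³) = 1.0661 × 137.95 = 147.06 MPa
Goodman: 1/n_f = τ_a/S_se + τ_m/S_su = 105.17/495 + 147.06/1240 = 0.21247 + 0.11860 = 0.33107
n_f = 1/0.33107 = 3.02

3.02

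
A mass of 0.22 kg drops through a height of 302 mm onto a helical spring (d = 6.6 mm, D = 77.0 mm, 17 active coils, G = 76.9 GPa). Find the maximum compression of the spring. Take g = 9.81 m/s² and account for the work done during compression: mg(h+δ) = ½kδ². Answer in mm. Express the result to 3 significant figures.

k = Gd⁴/(8D³N_a) = (76.9×10³)(6.6⁴)/(8·77.0³·17) = 2.3501 N/mm
W = mg = 0.22 × 9.81 = 2.1582 N
½kδ² − Wδ − Wh = 0 → δ = (W + √(W² + 2kWh))/k
δ = (2.1582 + √(4.6578 + 3063.51))/2.3501 = (2.1582 + 55.391)/2.3501 = 24.488 mm

24.5 mm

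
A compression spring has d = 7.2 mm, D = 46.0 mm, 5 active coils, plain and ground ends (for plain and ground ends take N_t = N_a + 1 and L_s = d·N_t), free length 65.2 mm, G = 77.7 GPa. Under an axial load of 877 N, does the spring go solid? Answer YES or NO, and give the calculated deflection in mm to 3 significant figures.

k = Gd⁴/(8D³N_a) = (77.7×10³)(7.2⁴)/(8·46.0³·5) = 53.631 N/mm
N_t = 6; L_s = 7.2·6 = 43.2 mm; δ_solid = L₀ − L_s = 65.2 − 43.2 = 22 mm
δ = F/k = 877/53.631 = 16.352 mm
δ < δ_solid → spring does not go solid

NO, δ = 16.4 mm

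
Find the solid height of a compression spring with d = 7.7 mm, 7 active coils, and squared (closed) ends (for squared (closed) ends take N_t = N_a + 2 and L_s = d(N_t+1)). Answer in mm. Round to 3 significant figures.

squared (closed) ends: N_t = N_a + 2 = 7 + 2 = 9
L_s = d·(N_t+1) = 7.7 × 10 = 77 mm

77.0 mm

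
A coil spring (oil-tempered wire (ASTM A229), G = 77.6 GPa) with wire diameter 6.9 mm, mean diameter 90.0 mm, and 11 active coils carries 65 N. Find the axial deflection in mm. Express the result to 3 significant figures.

k = Gd⁴/(8D³N_a) = (77.6×10³)(6.9⁴)/(8·90.0³·11) = 2.7419 N/mm
δ = F/k = 65 / 2.7419 = 23.706 mm

23.7 mm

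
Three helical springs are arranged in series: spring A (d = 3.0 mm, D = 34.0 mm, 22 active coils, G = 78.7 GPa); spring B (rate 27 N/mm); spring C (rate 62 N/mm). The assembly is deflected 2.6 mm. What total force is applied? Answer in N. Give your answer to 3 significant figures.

2.28 N

k_A = Gd⁴/(8D³N_a) = (78.7×10³)(3.0⁴)/(8·34.0³·22) = 0.92153 N/mm
Series: 1/k_eq = 1/0.92153 + 1/27 + 1/62 = 1.1383; k_eq = 0.87849 N/mm
F = k_eq·δ = 0.87849·2.6 = 2.2841 N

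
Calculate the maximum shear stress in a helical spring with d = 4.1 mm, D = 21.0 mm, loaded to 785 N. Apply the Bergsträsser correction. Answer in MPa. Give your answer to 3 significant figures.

Spring index C = D/d = 21.0/4.1 = 5.1220
K_B = (4C+2)/(4C−3) = 22.488/17.488 = 1.2859
τ₀ = 8FD/(πd³) = 8·785·21.0/(π·4.1³) = 131880/216.52 = 609.08 MPa
τ_max = K·τ₀ = 1.2859 × 609.08 = 783.23 MPa

783 MPa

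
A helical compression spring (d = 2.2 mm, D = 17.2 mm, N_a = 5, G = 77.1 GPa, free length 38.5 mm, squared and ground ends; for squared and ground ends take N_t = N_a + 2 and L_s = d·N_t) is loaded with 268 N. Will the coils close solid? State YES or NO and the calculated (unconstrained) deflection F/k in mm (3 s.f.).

YES, δ = 30.2 mm

k = Gd⁴/(8D³N_a) = (77.1×10³)(2.2⁴)/(8·17.2³·5) = 8.8736 N/mm
N_t = 7; L_s = 2.2·7 = 15.4 mm; δ_solid = L₀ − L_s = 38.5 − 15.4 = 23.1 mm
δ = F/k = 268/8.8736 = 30.202 mm
δ ≥ δ_solid → spring goes solid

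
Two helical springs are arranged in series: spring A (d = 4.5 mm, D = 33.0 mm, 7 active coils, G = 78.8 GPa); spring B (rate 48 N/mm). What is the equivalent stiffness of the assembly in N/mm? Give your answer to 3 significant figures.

k_A = Gd⁴/(8D³N_a) = (78.8×10³)(4.5⁴)/(8·33.0³·7) = 16.056 N/mm
Series: 1/k_eq = 1/16.056 + 1/48 = 0.083114; k_eq = 12.032 N/mm

12.0 N/mm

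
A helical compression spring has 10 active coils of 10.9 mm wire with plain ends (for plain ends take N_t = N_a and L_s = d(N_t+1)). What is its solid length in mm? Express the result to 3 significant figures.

plain ends: N_t = N_a = 10
L_s = d·(N_t+1) = 10.9 × 11 = 119.9 mm

120 mm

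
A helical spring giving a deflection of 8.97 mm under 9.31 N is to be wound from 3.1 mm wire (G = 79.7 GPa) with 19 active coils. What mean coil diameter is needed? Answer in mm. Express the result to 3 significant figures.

36.0 mm

Required rate k = F/δ = 9.31/8.97 = 1.0379 N/mm
D = (Gd⁴/(8N_a·k))^(1/3) = (79.7×10³·3.1⁴/(8·19·1.0379))^(1/3)
  = (46655.7)^(1/3) = 35.9999 mm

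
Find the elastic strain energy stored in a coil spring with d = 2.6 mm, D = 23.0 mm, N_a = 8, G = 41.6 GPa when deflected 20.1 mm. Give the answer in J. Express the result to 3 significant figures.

k = Gd⁴/(8D³N_a) = (41.6×10³)(2.6⁴)/(8·23.0³·8) = 2.4413 N/mm
U = ½kδ² = 0.5 × 2.4413 × 20.1² = 493.16 N·mm = 0.49316 J

0.493 J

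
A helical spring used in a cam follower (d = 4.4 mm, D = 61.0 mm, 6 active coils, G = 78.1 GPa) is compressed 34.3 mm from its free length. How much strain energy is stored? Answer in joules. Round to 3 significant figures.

k = Gd⁴/(8D³N_a) = (78.1×10³)(4.4⁴)/(8·61.0³·6) = 2.6868 N/mm
U = ½kδ² = 0.5 × 2.6868 × 34.3² = 1580.5 N·mm = 1.5805 J

1.58 J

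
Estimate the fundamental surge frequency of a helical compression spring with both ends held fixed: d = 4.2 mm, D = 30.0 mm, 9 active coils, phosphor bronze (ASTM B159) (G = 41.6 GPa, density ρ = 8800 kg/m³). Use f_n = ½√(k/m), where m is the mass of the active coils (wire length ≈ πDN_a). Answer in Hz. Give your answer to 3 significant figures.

k = Gd⁴/(8D³N_a) = (41.6×10³)(4.2⁴)/(8·30.0³·9) = 6.6588 N/mm = 6658.8 N/m
Wire length L = πDN_a = π·30.0·9 = 848.23 mm
m = ρ·(πd²/4)·L = 8800 × 13.854×10⁻⁶ m² × 0.84823 m = 0.10342 kg
f_n = ½√(k/m) = 0.5·√(6658.8/0.10342) = 0.5·√(64389) = 126.87 Hz

127 Hz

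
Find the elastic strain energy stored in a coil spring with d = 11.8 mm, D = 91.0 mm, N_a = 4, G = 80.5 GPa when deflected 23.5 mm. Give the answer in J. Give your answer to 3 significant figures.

k = Gd⁴/(8D³N_a) = (80.5×10³)(11.8⁴)/(8·91.0³·4) = 64.722 N/mm
U = ½kδ² = 0.5 × 64.722 × 23.5² = 17871 N·mm = 17.871 J

17.9 J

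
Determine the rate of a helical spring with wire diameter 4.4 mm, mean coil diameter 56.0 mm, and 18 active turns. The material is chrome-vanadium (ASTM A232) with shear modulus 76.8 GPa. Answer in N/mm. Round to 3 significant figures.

1.14 N/mm

k = Gd⁴/(8D³N_a) = (76.8×10³ × 4.4⁴) / (8 × 56.0³ × 18)
  = 2.87854e+07 / 2.52887e+07 = 1.1383 N/mm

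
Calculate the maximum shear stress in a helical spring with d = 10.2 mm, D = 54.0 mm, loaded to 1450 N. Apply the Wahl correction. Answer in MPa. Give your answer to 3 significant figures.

243 MPa

Spring index C = D/d = 54.0/10.2 = 5.2941
K_W = (4C−1)/(4C−4) + 0.615/C = 20.176/17.176 + 0.1162 = 1.2908
τ₀ = 8FD/(πd³) = 8·1450·54.0/(π·10.2³) = 626400/3333.9 = 187.89 MPa
τ_max = K·τ₀ = 1.2908 × 187.89 = 242.53 MPa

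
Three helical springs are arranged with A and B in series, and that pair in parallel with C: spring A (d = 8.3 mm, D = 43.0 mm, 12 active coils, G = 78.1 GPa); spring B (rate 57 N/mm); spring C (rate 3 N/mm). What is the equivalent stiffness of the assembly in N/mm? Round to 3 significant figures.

29.2 N/mm

k_A = Gd⁴/(8D³N_a) = (78.1×10³)(8.3⁴)/(8·43.0³·12) = 48.561 N/mm
Springs A,B series: k_AB = 1/(1/48.561+1/57) = 26.222 N/mm; parallel with C: k_eq = 26.222+3 = 29.222 N/mm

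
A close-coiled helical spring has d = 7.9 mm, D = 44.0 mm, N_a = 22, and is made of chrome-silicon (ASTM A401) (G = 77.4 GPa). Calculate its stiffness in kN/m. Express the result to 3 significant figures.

k = Gd⁴/(8D³N_a) = (77.4×10³ × 7.9⁴) / (8 × 44.0³ × 22)
  = 3.01474e+08 / 1.49924e+07 = 20.108 N/mm

20.1 kN/m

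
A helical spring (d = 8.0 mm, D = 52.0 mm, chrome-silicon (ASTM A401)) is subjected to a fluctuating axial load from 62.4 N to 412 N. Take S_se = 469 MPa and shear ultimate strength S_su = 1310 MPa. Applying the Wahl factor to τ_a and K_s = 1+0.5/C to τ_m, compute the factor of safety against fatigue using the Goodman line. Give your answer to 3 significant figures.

C = D/d = 52.0/8.0 = 6.5000; K_W = (4C−1)/(4C−4)+0.615/C = 1.2310; K_s = 1+0.5/C = 1.0769
F_a = (F_max−F_min)/2 = 174.8 N; F_m = (F_max+F_min)/2 = 237.2 N
τ_a = K_W·8F_aD/(πd³) = 1.2310 × 45.208 = 55.65 MPa
τ_m = K_s·8F_mD/(πd³) = 1.0769 × 61.346 = 66.065 MPa
Goodman: 1/n_f = τ_a/S_se + τ_m/S_su = 55.65/469 + 66.065/1310 = 0.11866 + 0.05043 = 0.16909
n_f = 1/0.16909 = 5.914

5.91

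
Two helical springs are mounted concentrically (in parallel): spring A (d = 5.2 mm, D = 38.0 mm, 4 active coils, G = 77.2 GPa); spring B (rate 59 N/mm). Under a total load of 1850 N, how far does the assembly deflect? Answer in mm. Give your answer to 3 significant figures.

20.3 mm

k_A = Gd⁴/(8D³N_a) = (77.2×10³)(5.2⁴)/(8·38.0³·4) = 32.146 N/mm
Parallel: k_eq = 32.146 + 59 = 91.146 N/mm
δ = F/k_eq = 1850/91.146 = 20.297 mm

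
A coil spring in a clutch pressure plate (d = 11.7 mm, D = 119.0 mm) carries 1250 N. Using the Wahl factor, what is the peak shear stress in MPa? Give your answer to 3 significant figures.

Spring index C = D/d = 119.0/11.7 = 10.1709
K_W = (4C−1)/(4C−4) + 0.615/C = 39.684/36.684 + 0.0605 = 1.1422
τ₀ = 8FD/(πd³) = 8·1250·119.0/(π·11.7³) = 1.19e+06/5031.6 = 236.5 MPa
τ_max = K·τ₀ = 1.1422 × 236.5 = 270.15 MPa

270 MPa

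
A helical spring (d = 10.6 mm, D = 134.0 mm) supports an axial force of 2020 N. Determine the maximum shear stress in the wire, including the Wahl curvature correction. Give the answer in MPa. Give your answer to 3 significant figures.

644 MPa

Spring index C = D/d = 134.0/10.6 = 12.6415
K_W = (4C−1)/(4C−4) + 0.615/C = 49.566/46.566 + 0.0486 = 1.1131
τ₀ = 8FD/(πd³) = 8·2020·134.0/(π·10.6³) = 2.16544e+06/3741.7 = 578.73 MPa
τ_max = K·τ₀ = 1.1131 × 578.73 = 644.17 MPa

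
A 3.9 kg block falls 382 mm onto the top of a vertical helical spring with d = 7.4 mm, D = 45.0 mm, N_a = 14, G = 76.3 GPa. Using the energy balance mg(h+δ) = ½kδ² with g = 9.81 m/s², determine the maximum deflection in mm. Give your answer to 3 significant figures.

k = Gd⁴/(8D³N_a) = (76.3×10³)(7.4⁴)/(8·45.0³·14) = 22.418 N/mm
W = mg = 3.9 × 9.81 = 38.259 N
½kδ² − Wδ − Wh = 0 → δ = (W + √(W² + 2kWh))/k
δ = (38.259 + √(1463.8 + 655274))/22.418 = (38.259 + 810.39)/22.418 = 37.856 mm

37.9 mm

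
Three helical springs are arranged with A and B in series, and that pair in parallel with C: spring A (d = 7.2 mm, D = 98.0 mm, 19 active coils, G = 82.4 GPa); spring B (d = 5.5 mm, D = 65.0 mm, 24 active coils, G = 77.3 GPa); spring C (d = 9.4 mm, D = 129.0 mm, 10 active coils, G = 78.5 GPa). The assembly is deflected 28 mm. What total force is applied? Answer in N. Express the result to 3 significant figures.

k_A = Gd⁴/(8D³N_a) = (82.4×10³)(7.2⁴)/(8·98.0³·19) = 1.5479 N/mm
k_B = Gd⁴/(8D³N_a) = (77.3×10³)(5.5⁴)/(8·65.0³·24) = 1.3415 N/mm
k_C = Gd⁴/(8D³N_a) = (78.5×10³)(9.4⁴)/(8·129.0³·10) = 3.5688 N/mm
Springs A,B series: k_AB = 1/(1/1.5479+1/1.3415) = 0.71866 N/mm; parallel with C: k_eq = 0.71866+3.5688 = 4.2875 N/mm
F = k_eq·δ = 4.2875·28 = 120.05 N

120 N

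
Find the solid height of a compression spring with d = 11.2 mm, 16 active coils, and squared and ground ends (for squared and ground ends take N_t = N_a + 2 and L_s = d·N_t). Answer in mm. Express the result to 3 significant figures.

squared and ground ends: N_t = N_a + 2 = 16 + 2 = 18
L_s = d·N_t = 11.2 × 18 = 201.6 mm

202 mm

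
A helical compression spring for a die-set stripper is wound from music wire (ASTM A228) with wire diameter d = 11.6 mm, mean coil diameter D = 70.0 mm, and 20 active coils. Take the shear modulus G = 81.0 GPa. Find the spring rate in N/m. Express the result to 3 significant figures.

k = Gd⁴/(8D³N_a) = (81.0×10³ × 11.6⁴) / (8 × 70.0³ × 20)
  = 1.46662e+09 / 5.488e+07 = 26.724 N/mm = 26724 N/m

26700 N/m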